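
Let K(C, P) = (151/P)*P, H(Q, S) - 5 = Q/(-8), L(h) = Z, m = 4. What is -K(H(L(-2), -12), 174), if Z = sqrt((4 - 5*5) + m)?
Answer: -151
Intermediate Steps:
Z = I*sqrt(17) (Z = sqrt((4 - 5*5) + 4) = sqrt((4 - 25) + 4) = sqrt(-21 + 4) = sqrt(-17) = I*sqrt(17) ≈ 4.1231*I)
L(h) = I*sqrt(17)
H(Q, S) = 5 - Q/8 (H(Q, S) = 5 + Q/(-8) = 5 + Q*(-1/8) = 5 - Q/8)
K(C, P) = 151
-K(H(L(-2), -12), 174) = -1*151 = -151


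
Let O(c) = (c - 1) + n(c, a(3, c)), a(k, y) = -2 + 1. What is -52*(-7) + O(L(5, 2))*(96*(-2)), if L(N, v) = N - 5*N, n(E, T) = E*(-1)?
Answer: 556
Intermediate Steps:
a(k, y) = -1
n(E, T) = -E
L(N, v) = -4*N
O(c) = -1 (O(c) = (c - 1) - c = (-1 + c) - c = -1)
-52*(-7) + O(L(5, 2))*(96*(-2)) = -52*(-7) - 96*(-2) = 364 - 1*(-192) = 364 + 192 = 556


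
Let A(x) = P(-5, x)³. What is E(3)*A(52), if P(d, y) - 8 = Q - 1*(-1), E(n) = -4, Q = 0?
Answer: -2916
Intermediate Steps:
P(d, y) = 9 (P(d, y) = 8 + (0 - 1*(-1)) = 8 + (0 + 1) = 8 + 1 = 9)
A(x) = 729 (A(x) = 9³ = 729)
E(3)*A(52) = -4*729 = -2916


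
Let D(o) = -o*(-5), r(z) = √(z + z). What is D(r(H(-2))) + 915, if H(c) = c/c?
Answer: 915 + 5*√2 ≈ 922.07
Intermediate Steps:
H(c) = 1
r(z) = √2*√z (r(z) = √(2*z) = √2*√z)
D(o) = 5*o
D(r(H(-2))) + 915 = 5*(√2*√1) + 915 = 5*(√2*1) + 915 = 5*√2 + 915 = 915 + 5*√2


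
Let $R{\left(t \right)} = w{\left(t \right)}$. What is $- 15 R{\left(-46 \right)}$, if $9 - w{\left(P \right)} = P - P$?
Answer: $-135$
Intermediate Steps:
$w{\left(P \right)} = 9$ ($w{\left(P \right)} = 9 - \left(P - P\right) = 9 - 0 = 9 + 0 = 9$)
$R{\left(t \right)} = 9$
$- 15 R{\left(-46 \right)} = \left(-15\right) 9 = -135$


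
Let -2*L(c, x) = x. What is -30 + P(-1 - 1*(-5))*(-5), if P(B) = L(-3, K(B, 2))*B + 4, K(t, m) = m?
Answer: -30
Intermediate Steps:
L(c, x) = -x/2
P(B) = 4 - B (P(B) = (-1/2*2)*B + 4 = -B + 4 = 4 - B)
-30 + P(-1 - 1*(-5))*(-5) = -30 + (4 - (-1 - 1*(-5)))*(-5) = -30 + (4 - (-1 + 5))*(-5) = -30 + (4 - 1*4)*(-5) = -30 + (4 - 4)*(-5) = -30 + 0*(-5) = -30 + 0 = -30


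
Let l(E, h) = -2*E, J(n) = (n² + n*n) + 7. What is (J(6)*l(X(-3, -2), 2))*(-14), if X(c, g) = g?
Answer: -4424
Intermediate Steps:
J(n) = 7 + 2*n² (J(n) = (n² + n²) + 7 = 2*n² + 7 = 7 + 2*n²)
(J(6)*l(X(-3, -2), 2))*(-14) = ((7 + 2*6²)*(-2*(-2)))*(-14) = ((7 + 2*36)*4)*(-14) = ((7 + 72)*4)*(-14) = (79*4)*(-14) = 316*(-14) = -4424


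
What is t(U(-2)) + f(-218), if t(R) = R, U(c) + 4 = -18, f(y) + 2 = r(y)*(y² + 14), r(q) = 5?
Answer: 237666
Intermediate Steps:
f(y) = 68 + 5*y² (f(y) = -2 + 5*(y² + 14) = -2 + 5*(14 + y²) = -2 + (70 + 5*y²) = 68 + 5*y²)
U(c) = -22 (U(c) = -4 - 18 = -22)
t(U(-2)) + f(-218) = -22 + (68 + 5*(-218)²) = -22 + (68 + 5*47524) = -22 + (68 + 237620) = -22 + 237688 = 237666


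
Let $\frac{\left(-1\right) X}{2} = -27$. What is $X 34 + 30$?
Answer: $1866$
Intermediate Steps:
$X = 54$ ($X = \left(-2\right) \left(-27\right) = 54$)
$X 34 + 30 = 54 \cdot 34 + 30 = 1836 + 30 = 1866$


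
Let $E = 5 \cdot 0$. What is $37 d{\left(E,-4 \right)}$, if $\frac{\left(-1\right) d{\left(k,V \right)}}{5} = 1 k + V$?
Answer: $740$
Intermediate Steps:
$E = 0$
$d{\left(k,V \right)} = - 5 V - 5 k$ ($d{\left(k,V \right)} = - 5 \left(1 k + V\right) = - 5 \left(k + V\right) = - 5 \left(V + k\right) = - 5 V - 5 k$)
$37 d{\left(E,-4 \right)} = 37 \left(\left(-5\right) \left(-4\right) - 0\right) = 37 \left(20 + 0\right) = 37 \cdot 20 = 740$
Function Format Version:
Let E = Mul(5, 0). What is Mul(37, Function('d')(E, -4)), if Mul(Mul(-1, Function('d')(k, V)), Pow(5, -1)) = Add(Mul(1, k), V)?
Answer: 740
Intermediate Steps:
E = 0
Function('d')(k, V) = Add(Mul(-5, V), Mul(-5, k)) (Function('d')(k, V) = Mul(-5, Add(Mul(1, k), V)) = Mul(-5, Add(k, V)) = Mul(-5, Add(V, k)) = Add(Mul(-5, V), Mul(-5, k)))
Mul(37, Function('d')(E, -4)) = Mul(37, Add(Mul(-5, -4), Mul(-5, 0))) = Mul(37, Add(20, 0)) = Mul(37, 20) = 740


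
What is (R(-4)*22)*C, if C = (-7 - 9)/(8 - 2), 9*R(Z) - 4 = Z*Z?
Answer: -3520/27 ≈ -130.37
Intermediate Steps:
R(Z) = 4/9 + Z²/9 (R(Z) = 4/9 + (Z*Z)/9 = 4/9 + Z²/9)
C = -8/3 (C = -16/6 = -16*⅙ = -8/3 ≈ -2.6667)
(R(-4)*22)*C = ((4/9 + (⅑)*(-4)²)*22)*(-8/3) = ((4/9 + (⅑)*16)*22)*(-8/3) = ((4/9 + 16/9)*22)*(-8/3) = ((20/9)*22)*(-8/3) = (440/9)*(-8/3) = -3520/27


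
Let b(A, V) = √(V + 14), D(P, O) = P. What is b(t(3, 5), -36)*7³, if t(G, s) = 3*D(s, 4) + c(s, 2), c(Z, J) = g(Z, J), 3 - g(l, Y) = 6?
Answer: 343*I*√22 ≈ 1608.8*I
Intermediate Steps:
g(l, Y) = -3 (g(l, Y) = 3 - 1*6 = 3 - 6 = -3)
c(Z, J) = -3
t(G, s) = -3 + 3*s (t(G, s) = 3*s - 3 = -3 + 3*s)
b(A, V) = √(14 + V)
b(t(3, 5), -36)*7³ = √(14 - 36)*7³ = √(-22)*343 = (I*√22)*343 = 343*I*√22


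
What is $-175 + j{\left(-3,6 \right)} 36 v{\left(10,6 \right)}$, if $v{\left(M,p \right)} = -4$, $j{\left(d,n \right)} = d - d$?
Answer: $-175$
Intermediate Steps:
$j{\left(d,n \right)} = 0$
$-175 + j{\left(-3,6 \right)} 36 v{\left(10,6 \right)} = -175 + 0 \cdot 36 \left(-4\right) = -175 + 0 \left(-4\right) = -175 + 0 = -175$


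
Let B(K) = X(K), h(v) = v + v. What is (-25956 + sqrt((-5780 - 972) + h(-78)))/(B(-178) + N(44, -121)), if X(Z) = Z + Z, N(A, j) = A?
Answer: 2163/26 - I*sqrt(1727)/156 ≈ 83.192 - 0.26639*I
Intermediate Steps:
h(v) = 2*v
X(Z) = 2*Z
B(K) = 2*K
(-25956 + sqrt((-5780 - 972) + h(-78)))/(B(-178) + N(44, -121)) = (-25956 + sqrt((-5780 - 972) + 2*(-78)))/(2*(-178) + 44) = (-25956 + sqrt(-6752 - 156))/(-356 + 44) = (-25956 + sqrt(-6908))/(-312) = (-25956 + 2*I*sqrt(1727))*(-1/312) = 2163/26 - I*sqrt(1727)/156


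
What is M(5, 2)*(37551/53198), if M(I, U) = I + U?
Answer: 262857/53198 ≈ 4.9411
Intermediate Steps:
M(5, 2)*(37551/53198) = (5 + 2)*(37551/53198) = 7*(37551*(1/53198)) = 7*(37551/53198) = 262857/53198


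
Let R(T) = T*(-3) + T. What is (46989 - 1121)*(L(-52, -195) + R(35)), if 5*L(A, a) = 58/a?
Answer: -3133151344/975 ≈ -3.2135e+6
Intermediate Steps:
L(A, a) = 58/(5*a) (L(A, a) = (58/a)/5 = 58/(5*a))
R(T) = -2*T (R(T) = -3*T + T = -2*T)
(46989 - 1121)*(L(-52, -195) + R(35)) = (46989 - 1121)*((58/5)/(-195) - 2*35) = 45868*((58/5)*(-1/195) - 70) = 45868*(-58/975 - 70) = 45868*(-68308/975) = -3133151344/975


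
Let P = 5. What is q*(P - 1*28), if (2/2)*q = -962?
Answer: 22126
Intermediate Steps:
q = -962
q*(P - 1*28) = -962*(5 - 1*28) = -962*(5 - 28) = -962*(-23) = 22126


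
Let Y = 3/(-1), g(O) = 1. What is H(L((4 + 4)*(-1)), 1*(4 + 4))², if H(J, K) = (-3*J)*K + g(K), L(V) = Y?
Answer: 5329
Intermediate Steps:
Y = -3 (Y = 3*(-1) = -3)
L(V) = -3
H(J, K) = 1 - 3*J*K (H(J, K) = (-3*J)*K + 1 = -3*J*K + 1 = 1 - 3*J*K)
H(L((4 + 4)*(-1)), 1*(4 + 4))² = (1 - 3*(-3)*1*(4 + 4))² = (1 - 3*(-3)*1*8)² = (1 - 3*(-3)*8)² = (1 + 72)² = 73² = 5329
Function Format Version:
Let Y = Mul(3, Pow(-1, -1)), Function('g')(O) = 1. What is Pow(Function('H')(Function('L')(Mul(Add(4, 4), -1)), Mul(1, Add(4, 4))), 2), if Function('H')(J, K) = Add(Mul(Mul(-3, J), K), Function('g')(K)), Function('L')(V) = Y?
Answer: 5329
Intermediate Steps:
Y = -3 (Y = Mul(3, -1) = -3)
Function('L')(V) = -3
Function('H')(J, K) = Add(1, Mul(-3, J, K)) (Function('H')(J, K) = Add(Mul(Mul(-3, J), K), 1) = Add(Mul(-3, J, K), 1) = Add(1, Mul(-3, J, K)))
Pow(Function('H')(Function('L')(Mul(Add(4, 4), -1)), Mul(1, Add(4, 4))), 2) = Pow(Add(1, Mul(-3, -3, Mul(1, Add(4, 4)))), 2) = Pow(Add(1, Mul(-3, -3, Mul(1, 8))), 2) = Pow(Add(1, Mul(-3, -3, 8)), 2) = Pow(Add(1, 72), 2) = Pow(73, 2) = 5329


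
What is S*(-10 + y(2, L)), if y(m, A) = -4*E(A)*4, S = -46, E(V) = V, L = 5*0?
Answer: 460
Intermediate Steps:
L = 0
y(m, A) = -16*A (y(m, A) = -4*A*4 = -16*A)
S*(-10 + y(2, L)) = -46*(-10 - 16*0) = -46*(-10 + 0) = -46*(-10) = 460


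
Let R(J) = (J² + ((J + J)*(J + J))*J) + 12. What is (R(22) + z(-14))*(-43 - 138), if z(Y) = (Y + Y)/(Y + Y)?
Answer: -7799109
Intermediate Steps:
z(Y) = 1 (z(Y) = (2*Y)/((2*Y)) = (2*Y)*(1/(2*Y)) = 1)
R(J) = 12 + J² + 4*J³ (R(J) = (J² + ((2*J)*(2*J))*J) + 12 = (J² + (4*J²)*J) + 12 = (J² + 4*J³) + 12 = 12 + J² + 4*J³)
(R(22) + z(-14))*(-43 - 138) = ((12 + 22² + 4*22³) + 1)*(-43 - 138) = ((12 + 484 + 4*10648) + 1)*(-181) = ((12 + 484 + 42592) + 1)*(-181) = (43088 + 1)*(-181) = 43089*(-181) = -7799109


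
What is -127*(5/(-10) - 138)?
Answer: 35179/2 ≈ 17590.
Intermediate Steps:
-127*(5/(-10) - 138) = -127*(5*(-⅒) - 138) = -127*(-½ - 138) = -127*(-277/2) = 35179/2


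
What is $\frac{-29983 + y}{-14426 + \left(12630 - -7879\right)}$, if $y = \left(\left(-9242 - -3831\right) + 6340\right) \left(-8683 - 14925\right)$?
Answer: $- \frac{21961815}{6083} \approx -3610.4$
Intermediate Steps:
$y = -21931832$ ($y = \left(\left(-9242 + 3831\right) + 6340\right) \left(-23608\right) = \left(-5411 + 6340\right) \left(-23608\right) = 929 \left(-23608\right) = -21931832$)
$\frac{-29983 + y}{-14426 + \left(12630 - -7879\right)} = \frac{-29983 - 21931832}{-14426 + \left(12630 - -7879\right)} = - \frac{21961815}{-14426 + \left(12630 + 7879\right)} = - \frac{21961815}{-14426 + 20509} = - \frac{21961815}{6083}$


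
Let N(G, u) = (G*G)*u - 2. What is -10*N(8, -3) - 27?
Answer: 1913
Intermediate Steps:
N(G, u) = -2 + u*G² (N(G, u) = G²*u - 2 = u*G² - 2 = -2 + u*G²)
-10*N(8, -3) - 27 = -10*(-2 - 3*8²) - 27 = -10*(-2 - 3*64) - 27 = -10*(-2 - 192) - 27 = -10*(-194) - 27 = 1940 - 27 = 1913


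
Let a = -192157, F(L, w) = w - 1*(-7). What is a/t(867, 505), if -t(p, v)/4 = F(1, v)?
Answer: 192157/2048 ≈ 93.827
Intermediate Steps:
F(L, w) = 7 + w (F(L, w) = w + 7 = 7 + w)
t(p, v) = -28 - 4*v (t(p, v) = -4*(7 + v) = -28 - 4*v)
a/t(867, 505) = -192157/(-28 - 4*505) = -192157/(-28 - 2020) = -192157/(-2048) = -192157*(-1/2048) = 192157/2048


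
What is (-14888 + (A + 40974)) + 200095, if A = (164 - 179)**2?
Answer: 226406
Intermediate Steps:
A = 225 (A = (-15)**2 = 225)
(-14888 + (A + 40974)) + 200095 = (-14888 + (225 + 40974)) + 200095 = (-14888 + 41199) + 200095 = 26311 + 200095 = 226406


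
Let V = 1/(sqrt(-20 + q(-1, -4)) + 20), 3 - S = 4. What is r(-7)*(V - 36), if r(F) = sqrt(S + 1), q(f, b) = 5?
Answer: 0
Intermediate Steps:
S = -1 (S = 3 - 1*4 = 3 - 4 = -1)
r(F) = 0 (r(F) = sqrt(-1 + 1) = sqrt(0) = 0)
V = 1/(20 + I*sqrt(15)) (V = 1/(sqrt(-20 + 5) + 20) = 1/(sqrt(-15) + 20) = 1/(I*sqrt(15) + 20) = 1/(20 + I*sqrt(15)) ≈ 0.048193 - 0.0093325*I)
r(-7)*(V - 36) = 0*((4/83 - I*sqrt(15)/415) - 36) = 0*(-2984/83 - I*sqrt(15)/415) = 0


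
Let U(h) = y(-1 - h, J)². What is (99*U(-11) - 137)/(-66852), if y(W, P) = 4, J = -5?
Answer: -1447/66852 ≈ -0.021645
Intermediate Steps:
U(h) = 16 (U(h) = 4² = 16)
(99*U(-11) - 137)/(-66852) = (99*16 - 137)/(-66852) = (1584 - 137)*(-1/66852) = 1447*(-1/66852) = -1447/66852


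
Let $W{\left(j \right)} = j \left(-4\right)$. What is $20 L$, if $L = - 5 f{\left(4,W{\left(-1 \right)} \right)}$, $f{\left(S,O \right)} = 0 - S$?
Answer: $400$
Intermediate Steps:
$W{\left(j \right)} = - 4 j$
$f{\left(S,O \right)} = - S$
$L = 20$ ($L = - 5 \left(\left(-1\right) 4\right) = \left(-5\right) \left(-4\right) = 20$)
$20 L = 20 \cdot 20 = 400$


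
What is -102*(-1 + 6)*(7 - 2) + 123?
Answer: -2427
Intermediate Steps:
-102*(-1 + 6)*(7 - 2) + 123 = -510*5 + 123 = -102*25 + 123 = -2550 + 123 = -2427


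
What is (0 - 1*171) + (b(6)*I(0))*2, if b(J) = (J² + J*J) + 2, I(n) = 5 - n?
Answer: 569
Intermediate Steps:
b(J) = 2 + 2*J² (b(J) = (J² + J²) + 2 = 2*J² + 2 = 2 + 2*J²)
(0 - 1*171) + (b(6)*I(0))*2 = (0 - 1*171) + ((2 + 2*6²)*(5 - 1*0))*2 = (0 - 171) + ((2 + 2*36)*(5 + 0))*2 = -171 + ((2 + 72)*5)*2 = -171 + (74*5)*2 = -171 + 370*2 = -171 + 740 = 569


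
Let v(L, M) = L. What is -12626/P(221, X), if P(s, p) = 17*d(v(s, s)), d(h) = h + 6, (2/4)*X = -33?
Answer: -12626/3859 ≈ -3.2718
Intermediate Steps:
X = -66 (X = 2*(-33) = -66)
d(h) = 6 + h
P(s, p) = 102 + 17*s (P(s, p) = 17*(6 + s) = 102 + 17*s)
-12626/P(221, X) = -12626/(102 + 17*221) = -12626/(102 + 3757) = -12626/3859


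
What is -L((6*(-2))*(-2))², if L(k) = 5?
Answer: -25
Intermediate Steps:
-L((6*(-2))*(-2))² = -1*5² = -1*25 = -25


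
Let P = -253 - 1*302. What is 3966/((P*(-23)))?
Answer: 1322/4255 ≈ 0.31069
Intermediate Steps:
P = -555 (P = -253 - 302 = -555)
3966/((P*(-23))) = 3966/((-555*(-23))) = 3966/12765 = 3966*(1/12765) = 1322/4255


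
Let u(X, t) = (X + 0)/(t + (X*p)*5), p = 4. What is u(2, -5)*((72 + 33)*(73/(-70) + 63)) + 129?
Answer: 17526/35 ≈ 500.74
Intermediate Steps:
u(X, t) = X/(t + 20*X) (u(X, t) = (X + 0)/(t + (X*4)*5) = X/(t + (4*X)*5) = X/(t + 20*X))
u(2, -5)*((72 + 33)*(73/(-70) + 63)) + 129 = (2/(-5 + 20*2))*((72 + 33)*(73/(-70) + 63)) + 129 = (2/(-5 + 40))*(105*(73*(-1/70) + 63)) + 129 = (2/35)*(105*(-73/70 + 63)) + 129 = (2*(1/35))*(105*(4337/70)) + 129 = (2/35)*(13011/2) + 129 = 13011/35 + 129 = 17526/35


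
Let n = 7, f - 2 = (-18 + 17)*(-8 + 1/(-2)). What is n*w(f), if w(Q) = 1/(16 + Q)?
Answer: 14/53 ≈ 0.26415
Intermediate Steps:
f = 21/2 (f = 2 + (-18 + 17)*(-8 + 1/(-2)) = 2 - (-8 - ½) = 2 - 1*(-17/2) = 2 + 17/2 = 21/2 ≈ 10.500)
n*w(f) = 7/(16 + 21/2) = 7/(53/2) = 7*(2/53) = 14/53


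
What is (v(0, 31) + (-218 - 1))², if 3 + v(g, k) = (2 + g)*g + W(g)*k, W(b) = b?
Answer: 49284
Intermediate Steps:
v(g, k) = -3 + g*k + g*(2 + g) (v(g, k) = -3 + ((2 + g)*g + g*k) = -3 + (g*(2 + g) + g*k) = -3 + (g*k + g*(2 + g)) = -3 + g*k + g*(2 + g))
(v(0, 31) + (-218 - 1))² = ((-3 + 0² + 2*0 + 0*31) + (-218 - 1))² = ((-3 + 0 + 0 + 0) - 219)² = (-3 - 219)² = (-222)² = 49284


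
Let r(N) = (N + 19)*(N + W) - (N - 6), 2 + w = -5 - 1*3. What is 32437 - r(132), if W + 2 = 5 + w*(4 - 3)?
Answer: 13688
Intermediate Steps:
w = -10 (w = -2 + (-5 - 1*3) = -2 + (-5 - 3) = -2 - 8 = -10)
W = -7 (W = -2 + (5 - 10*(4 - 3)) = -2 + (5 - 10*1) = -2 + (5 - 10) = -2 - 5 = -7)
r(N) = 6 - N + (-7 + N)*(19 + N) (r(N) = (N + 19)*(N - 7) - (N - 6) = (19 + N)*(-7 + N) - (-6 + N) = (-7 + N)*(19 + N) + (6 - N) = 6 - N + (-7 + N)*(19 + N))
32437 - r(132) = 32437 - (-127 + 132² + 11*132) = 32437 - (-127 + 17424 + 1452) = 32437 - 1*18749 = 32437 - 18749 = 13688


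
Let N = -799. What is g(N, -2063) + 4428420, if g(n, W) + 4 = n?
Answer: 4427617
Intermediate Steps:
g(n, W) = -4 + n
g(N, -2063) + 4428420 = (-4 - 799) + 4428420 = -803 + 4428420 = 4427617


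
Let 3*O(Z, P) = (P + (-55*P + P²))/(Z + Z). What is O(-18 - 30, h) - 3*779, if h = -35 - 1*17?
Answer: -84821/36 ≈ -2356.1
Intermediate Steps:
h = -52 (h = -35 - 17 = -52)
O(Z, P) = (P² - 54*P)/(6*Z) (O(Z, P) = ((P + (-55*P + P²))/(Z + Z))/3 = ((P + (P² - 55*P))/((2*Z)))/3 = ((P² - 54*P)*(1/(2*Z)))/3 = ((P² - 54*P)/(2*Z))/3 = (P² - 54*P)/(6*Z))
O(-18 - 30, h) - 3*779 = (⅙)*(-52)*(-54 - 52)/(-18 - 30) - 3*779 = (⅙)*(-52)*(-106)/(-48) - 2337 = (⅙)*(-52)*(-1/48)*(-106) - 2337 = -689/36 - 2337 = -84821/36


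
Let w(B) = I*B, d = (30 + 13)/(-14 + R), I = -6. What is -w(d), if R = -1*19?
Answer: -86/11 ≈ -7.8182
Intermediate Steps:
R = -19
d = -43/33 (d = (30 + 13)/(-14 - 19) = 43/(-33) = 43*(-1/33) = -43/33 ≈ -1.3030)
w(B) = -6*B
-w(d) = -(-6)*(-43)/33 = -1*86/11 = -86/11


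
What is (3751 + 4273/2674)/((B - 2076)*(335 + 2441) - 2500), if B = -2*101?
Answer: -10034447/16916333672 ≈ -0.00059318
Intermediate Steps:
B = -202
(3751 + 4273/2674)/((B - 2076)*(335 + 2441) - 2500) = (3751 + 4273/2674)/((-202 - 2076)*(335 + 2441) - 2500) = (3751 + 4273*(1/2674))/(-2278*2776 - 2500) = (3751 + 4273/2674)/(-6323728 - 2500) = (10034447/2674)/(-6326228) = (10034447/2674)*(-1/6326228) = -10034447/16916333672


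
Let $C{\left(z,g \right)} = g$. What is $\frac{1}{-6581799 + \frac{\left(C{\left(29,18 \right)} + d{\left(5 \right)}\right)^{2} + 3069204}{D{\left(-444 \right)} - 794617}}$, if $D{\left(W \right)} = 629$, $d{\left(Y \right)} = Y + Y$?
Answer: $- \frac{198497}{1306468123600} \approx -1.5193 \cdot 10^{-7}$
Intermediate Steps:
$d{\left(Y \right)} = 2 Y$
$\frac{1}{-6581799 + \frac{\left(C{\left(29,18 \right)} + d{\left(5 \right)}\right)^{2} + 3069204}{D{\left(-444 \right)} - 794617}} = \frac{1}{-6581799 + \frac{\left(18 + 2 \cdot 5\right)^{2} + 3069204}{629 - 794617}} = \frac{1}{-6581799 + \frac{\left(18 + 10\right)^{2} + 3069204}{-793988}} = \frac{1}{-6581799 + \left(28^{2} + 3069204\right) \left(- \frac{1}{793988}\right)} = \frac{1}{-6581799 + \left(784 + 3069204\right) \left(- \frac{1}{793988}\right)} = \frac{1}{-6581799 + 3069988 \left(- \frac{1}{793988}\right)} = \frac{1}{-6581799 - \frac{767497}{198497}} = \frac{1}{- \frac{1306468123600}{198497}} = - \frac{198497}{1306468123600}$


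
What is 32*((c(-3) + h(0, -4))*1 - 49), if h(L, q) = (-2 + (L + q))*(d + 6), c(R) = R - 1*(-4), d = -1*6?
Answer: -1536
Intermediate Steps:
d = -6
c(R) = 4 + R (c(R) = R + 4 = 4 + R)
h(L, q) = 0 (h(L, q) = (-2 + (L + q))*(-6 + 6) = (-2 + L + q)*0 = 0)
32*((c(-3) + h(0, -4))*1 - 49) = 32*(((4 - 3) + 0)*1 - 49) = 32*((1 + 0)*1 - 49) = 32*(1*1 - 49) = 32*(1 - 49) = 32*(-48) = -1536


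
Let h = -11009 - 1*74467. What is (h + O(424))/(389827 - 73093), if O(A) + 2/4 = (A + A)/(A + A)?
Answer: -15541/57588 ≈ -0.26987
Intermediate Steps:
h = -85476 (h = -11009 - 74467 = -85476)
O(A) = ½ (O(A) = -½ + (A + A)/(A + A) = -½ + (2*A)/((2*A)) = -½ + (2*A)*(1/(2*A)) = -½ + 1 = ½)
(h + O(424))/(389827 - 73093) = (-85476 + ½)/(389827 - 73093) = -170951/2/316734 = -170951/2*1/316734 = -15541/57588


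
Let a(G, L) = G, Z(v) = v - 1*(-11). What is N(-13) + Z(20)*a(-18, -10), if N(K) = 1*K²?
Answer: -389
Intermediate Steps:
Z(v) = 11 + v (Z(v) = v + 11 = 11 + v)
N(K) = K²
N(-13) + Z(20)*a(-18, -10) = (-13)² + (11 + 20)*(-18) = 169 + 31*(-18) = 169 - 558 = -389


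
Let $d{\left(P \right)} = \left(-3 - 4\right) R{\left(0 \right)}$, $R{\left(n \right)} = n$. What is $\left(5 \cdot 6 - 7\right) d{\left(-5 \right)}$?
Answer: $0$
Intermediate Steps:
$d{\left(P \right)} = 0$ ($d{\left(P \right)} = \left(-3 - 4\right) 0 = \left(-7\right) 0 = 0$)
$\left(5 \cdot 6 - 7\right) d{\left(-5 \right)} = \left(5 \cdot 6 - 7\right) 0 = \left(30 - 7\right) 0 = 23 \cdot 0 = 0$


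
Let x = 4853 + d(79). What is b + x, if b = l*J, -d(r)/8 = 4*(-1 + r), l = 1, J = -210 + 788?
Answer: 2935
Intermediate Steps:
J = 578
d(r) = 32 - 32*r (d(r) = -32*(-1 + r) = -8*(-4 + 4*r) = 32 - 32*r)
b = 578 (b = 1*578 = 578)
x = 2357 (x = 4853 + (32 - 32*79) = 4853 + (32 - 2528) = 4853 - 2496 = 2357)
b + x = 578 + 2357 = 2935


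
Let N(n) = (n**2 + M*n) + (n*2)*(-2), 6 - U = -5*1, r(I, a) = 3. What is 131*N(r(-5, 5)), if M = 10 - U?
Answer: -786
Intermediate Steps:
U = 11 (U = 6 - (-5) = 6 - 1*(-5) = 6 + 5 = 11)
M = -1 (M = 10 - 1*11 = 10 - 11 = -1)
N(n) = n**2 - 5*n (N(n) = (n**2 - n) + (n*2)*(-2) = (n**2 - n) + (2*n)*(-2) = (n**2 - n) - 4*n = n**2 - 5*n)
131*N(r(-5, 5)) = 131*(3*(-5 + 3)) = 131*(3*(-2)) = 131*(-6) = -786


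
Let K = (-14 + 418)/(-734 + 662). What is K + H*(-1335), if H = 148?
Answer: -3556541/18 ≈ -1.9759e+5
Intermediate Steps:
K = -101/18 (K = 404/(-72) = 404*(-1/72) = -101/18 ≈ -5.6111)
K + H*(-1335) = -101/18 + 148*(-1335) = -101/18 - 197580 = -3556541/18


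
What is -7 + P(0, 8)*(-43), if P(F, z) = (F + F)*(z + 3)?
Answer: -7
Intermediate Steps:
P(F, z) = 2*F*(3 + z) (P(F, z) = (2*F)*(3 + z) = 2*F*(3 + z))
-7 + P(0, 8)*(-43) = -7 + (2*0*(3 + 8))*(-43) = -7 + (2*0*11)*(-43) = -7 + 0*(-43) = -7 + 0 = -7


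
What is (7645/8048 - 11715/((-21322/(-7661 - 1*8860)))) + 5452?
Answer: -310957483959/85799728 ≈ -3624.2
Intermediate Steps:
(7645/8048 - 11715/((-21322/(-7661 - 1*8860)))) + 5452 = (7645*(1/8048) - 11715/((-21322/(-7661 - 8860)))) + 5452 = (7645/8048 - 11715/((-21322/(-16521)))) + 5452 = (7645/8048 - 11715/((-21322*(-1/16521)))) + 5452 = (7645/8048 - 11715/21322/16521) + 5452 = (7645/8048 - 11715*16521/21322) + 5452 = (7645/8048 - 193543515/21322) + 5452 = -778737601015/85799728 + 5452 = -310957483959/85799728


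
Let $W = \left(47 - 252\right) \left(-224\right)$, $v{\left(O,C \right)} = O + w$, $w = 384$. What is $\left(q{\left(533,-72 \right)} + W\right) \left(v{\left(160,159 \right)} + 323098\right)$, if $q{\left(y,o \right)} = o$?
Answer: $14838338416$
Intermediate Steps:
$v{\left(O,C \right)} = 384 + O$ ($v{\left(O,C \right)} = O + 384 = 384 + O$)
$W = 45920$ ($W = \left(-205\right) \left(-224\right) = 45920$)
$\left(q{\left(533,-72 \right)} + W\right) \left(v{\left(160,159 \right)} + 323098\right) = \left(-72 + 45920\right) \left(\left(384 + 160\right) + 323098\right) = 45848 \left(544 + 323098\right) = 45848 \cdot 323642 = 14838338416$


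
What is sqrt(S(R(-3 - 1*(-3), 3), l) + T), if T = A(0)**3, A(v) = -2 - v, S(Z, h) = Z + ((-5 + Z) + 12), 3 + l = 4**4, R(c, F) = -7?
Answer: I*sqrt(15) ≈ 3.873*I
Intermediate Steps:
l = 253 (l = -3 + 4**4 = -3 + 256 = 253)
S(Z, h) = 7 + 2*Z (S(Z, h) = Z + (7 + Z) = 7 + 2*Z)
T = -8 (T = (-2 - 1*0)**3 = (-2 + 0)**3 = (-2)**3 = -8)
sqrt(S(R(-3 - 1*(-3), 3), l) + T) = sqrt((7 + 2*(-7)) - 8) = sqrt((7 - 14) - 8) = sqrt(-7 - 8) = sqrt(-15) = I*sqrt(15)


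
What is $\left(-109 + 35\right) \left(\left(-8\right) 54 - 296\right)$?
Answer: $53872$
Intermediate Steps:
$\left(-109 + 35\right) \left(\left(-8\right) 54 - 296\right) = - 74 \left(-432 - 296\right) = \left(-74\right) \left(-728\right) = 53872$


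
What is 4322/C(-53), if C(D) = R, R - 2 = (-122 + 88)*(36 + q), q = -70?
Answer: 2161/579 ≈ 3.7323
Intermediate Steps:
R = 1158 (R = 2 + (-122 + 88)*(36 - 70) = 2 - 34*(-34) = 2 + 1156 = 1158)
C(D) = 1158
4322/C(-53) = 4322/1158 = 4322*(1/1158) = 2161/579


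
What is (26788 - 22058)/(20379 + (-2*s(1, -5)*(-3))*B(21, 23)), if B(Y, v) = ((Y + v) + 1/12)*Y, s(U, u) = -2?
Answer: 473/927 ≈ 0.51025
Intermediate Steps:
B(Y, v) = Y*(1/12 + Y + v) (B(Y, v) = ((Y + v) + 1/12)*Y = (1/12 + Y + v)*Y = Y*(1/12 + Y + v))
(26788 - 22058)/(20379 + (-2*s(1, -5)*(-3))*B(21, 23)) = (26788 - 22058)/(20379 + (-(-4)*(-3))*(21*(1/12 + 21 + 23))) = 4730/(20379 + (-2*6)*(21*(529/12))) = 4730/(20379 - 12*3703/4) = 4730/(20379 - 11109) = 4730/9270 = 4730*(1/9270) = 473/927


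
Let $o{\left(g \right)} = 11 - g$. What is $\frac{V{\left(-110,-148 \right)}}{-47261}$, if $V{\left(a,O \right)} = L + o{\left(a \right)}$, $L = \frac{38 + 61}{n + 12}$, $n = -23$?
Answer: $- \frac{112}{47261} \approx -0.0023698$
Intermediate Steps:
$L = -9$ ($L = \frac{38 + 61}{-23 + 12} = \frac{99}{-11} = 99 \left(- \frac{1}{11}\right) = -9$)
$V{\left(a,O \right)} = 2 - a$ ($V{\left(a,O \right)} = -9 - \left(-11 + a\right) = 2 - a$)
$\frac{V{\left(-110,-148 \right)}}{-47261} = \frac{2 - -110}{-47261} = \left(2 + 110\right) \left(- \frac{1}{47261}\right) = 112 \left(- \frac{1}{47261}\right) = - \frac{112}{47261}$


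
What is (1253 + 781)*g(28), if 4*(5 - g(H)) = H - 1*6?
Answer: -1017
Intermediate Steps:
g(H) = 13/2 - H/4 (g(H) = 5 - (H - 1*6)/4 = 5 - (H - 6)/4 = 5 - (-6 + H)/4 = 5 + (3/2 - H/4) = 13/2 - H/4)
(1253 + 781)*g(28) = (1253 + 781)*(13/2 - 1/4*28) = 2034*(13/2 - 7) = 2034*(-1/2) = -1017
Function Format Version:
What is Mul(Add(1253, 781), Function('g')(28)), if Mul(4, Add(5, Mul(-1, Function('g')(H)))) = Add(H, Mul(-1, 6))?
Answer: -1017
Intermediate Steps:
Function('g')(H) = Add(Rational(13, 2), Mul(Rational(-1, 4), H)) (Function('g')(H) = Add(5, Mul(Rational(-1, 4), Add(H, Mul(-1, 6)))) = Add(5, Mul(Rational(-1, 4), Add(H, -6))) = Add(5, Mul(Rational(-1, 4), Add(-6, H))) = Add(5, Add(Rational(3, 2), Mul(Rational(-1, 4), H))) = Add(Rational(13, 2), Mul(Rational(-1, 4), H)))
Mul(Add(1253, 781), Function('g')(28)) = Mul(Add(1253, 781), Add(Rational(13, 2), Mul(Rational(-1, 4), 28))) = Mul(2034, Add(Rational(13, 2), -7)) = Mul(2034, Rational(-1, 2)) = -1017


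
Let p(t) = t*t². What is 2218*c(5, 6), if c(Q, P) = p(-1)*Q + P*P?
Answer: 68758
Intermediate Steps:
p(t) = t³
c(Q, P) = P² - Q (c(Q, P) = (-1)³*Q + P*P = -Q + P² = P² - Q)
2218*c(5, 6) = 2218*(6² - 1*5) = 2218*(36 - 5) = 2218*31 = 68758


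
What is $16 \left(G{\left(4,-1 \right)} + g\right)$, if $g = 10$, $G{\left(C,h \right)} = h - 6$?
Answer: $48$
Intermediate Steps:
$G{\left(C,h \right)} = -6 + h$ ($G{\left(C,h \right)} = h - 6 = -6 + h$)
$16 \left(G{\left(4,-1 \right)} + g\right) = 16 \left(\left(-6 - 1\right) + 10\right) = 16 \left(-7 + 10\right) = 16 \cdot 3 = 48$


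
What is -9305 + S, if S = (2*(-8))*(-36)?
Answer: -8729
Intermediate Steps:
S = 576 (S = -16*(-36) = 576)
-9305 + S = -9305 + 576 = -8729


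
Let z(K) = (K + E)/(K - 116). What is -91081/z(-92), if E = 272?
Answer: 4736212/45 ≈ 1.0525e+5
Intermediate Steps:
z(K) = (272 + K)/(-116 + K) (z(K) = (K + 272)/(K - 116) = (272 + K)/(-116 + K))
-91081/z(-92) = -91081*(-116 - 92)/(272 - 92) = -91081/(180/(-208)) = -91081/((-1/208*180)) = -91081/(-45/52) = -91081*(-52/45) = 4736212/45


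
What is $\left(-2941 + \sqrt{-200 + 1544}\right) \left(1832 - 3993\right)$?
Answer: $6355501 - 17288 \sqrt{21} \approx 6.2763 \cdot 10^{6}$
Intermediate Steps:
$\left(-2941 + \sqrt{-200 + 1544}\right) \left(1832 - 3993\right) = \left(-2941 + \sqrt{1344}\right) \left(-2161\right) = \left(-2941 + 8 \sqrt{21}\right) \left(-2161\right) = 6355501 - 17288 \sqrt{21}$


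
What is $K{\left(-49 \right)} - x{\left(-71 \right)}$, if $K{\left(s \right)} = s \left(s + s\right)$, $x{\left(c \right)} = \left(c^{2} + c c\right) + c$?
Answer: $-5209$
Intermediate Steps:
$x{\left(c \right)} = c + 2 c^{2}$ ($x{\left(c \right)} = \left(c^{2} + c^{2}\right) + c = 2 c^{2} + c = c + 2 c^{2}$)
$K{\left(s \right)} = 2 s^{2}$ ($K{\left(s \right)} = s 2 s = 2 s^{2}$)
$K{\left(-49 \right)} - x{\left(-71 \right)} = 2 \left(-49\right)^{2} - - 71 \left(1 + 2 \left(-71\right)\right) = 2 \cdot 2401 - - 71 \left(1 - 142\right) = 4802 - \left(-71\right) \left(-141\right) = 4802 - 10011 = -5209$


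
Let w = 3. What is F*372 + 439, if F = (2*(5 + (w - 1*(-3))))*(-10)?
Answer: -81401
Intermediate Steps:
F = -220 (F = (2*(5 + (3 - 1*(-3))))*(-10) = (2*(5 + (3 + 3)))*(-10) = (2*(5 + 6))*(-10) = (2*11)*(-10) = 22*(-10) = -220)
F*372 + 439 = -220*372 + 439 = -81840 + 439 = -81401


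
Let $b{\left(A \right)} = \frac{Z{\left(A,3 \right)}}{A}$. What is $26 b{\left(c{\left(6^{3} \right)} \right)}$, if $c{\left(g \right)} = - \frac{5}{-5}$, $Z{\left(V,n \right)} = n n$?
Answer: $234$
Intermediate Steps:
$Z{\left(V,n \right)} = n^{2}$
$c{\left(g \right)} = 1$ ($c{\left(g \right)} = \left(-5\right) \left(- \frac{1}{5}\right) = 1$)
$b{\left(A \right)} = \frac{9}{A}$ ($b{\left(A \right)} = \frac{3^{2}}{A} = \frac{9}{A}$)
$26 b{\left(c{\left(6^{3} \right)} \right)} = 26 \cdot \frac{9}{1} = 26 \cdot 9 \cdot 1 = 26 \cdot 9 = 234$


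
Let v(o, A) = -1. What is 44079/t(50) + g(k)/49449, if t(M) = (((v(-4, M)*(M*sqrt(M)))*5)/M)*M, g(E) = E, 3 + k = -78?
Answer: -27/16483 - 44079*sqrt(2)/2500 ≈ -24.936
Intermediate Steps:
k = -81 (k = -3 - 78 = -81)
t(M) = -5*M**(3/2) (t(M) = ((-M*sqrt(M)*5)/M)*M = ((-M**(3/2)*5)/M)*M = ((-5*M**(3/2))/M)*M = (-5*sqrt(M))*M = -5*M**(3/2))
44079/t(50) + g(k)/49449 = 44079/((-1250*sqrt(2))) - 81/49449 = 44079/((-1250*sqrt(2))) - 81*1/49449 = 44079/((-1250*sqrt(2))) - 27/16483 = 44079*(-sqrt(2)/2500) - 27/16483 = -44079*sqrt(2)/2500 - 27/16483 = -27/16483 - 44079*sqrt(2)/2500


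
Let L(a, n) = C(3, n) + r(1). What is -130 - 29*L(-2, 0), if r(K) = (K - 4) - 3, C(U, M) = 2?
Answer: -14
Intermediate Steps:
r(K) = -7 + K (r(K) = (-4 + K) - 3 = -7 + K)
L(a, n) = -4 (L(a, n) = 2 + (-7 + 1) = 2 - 6 = -4)
-130 - 29*L(-2, 0) = -130 - 29*(-4) = -130 + 116 = -14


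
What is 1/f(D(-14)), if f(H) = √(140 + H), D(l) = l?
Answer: √14/42 ≈ 0.089087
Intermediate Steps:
1/f(D(-14)) = 1/(√(140 - 14)) = 1/(√126) = 1/(3*√14) = √14/42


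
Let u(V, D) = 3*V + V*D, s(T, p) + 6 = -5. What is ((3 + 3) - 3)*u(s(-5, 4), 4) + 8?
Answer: -223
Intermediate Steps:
s(T, p) = -11 (s(T, p) = -6 - 5 = -11)
u(V, D) = 3*V + D*V
((3 + 3) - 3)*u(s(-5, 4), 4) + 8 = ((3 + 3) - 3)*(-11*(3 + 4)) + 8 = (6 - 3)*(-11*7) + 8 = 3*(-77) + 8 = -231 + 8 = -223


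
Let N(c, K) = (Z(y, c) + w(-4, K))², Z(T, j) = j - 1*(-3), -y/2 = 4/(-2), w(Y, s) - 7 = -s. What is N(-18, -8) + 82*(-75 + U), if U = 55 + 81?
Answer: 5002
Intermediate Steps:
w(Y, s) = 7 - s
y = 4 (y = -8/(-2) = -8*(-1)/2 = -2*(-2) = 4)
Z(T, j) = 3 + j (Z(T, j) = j + 3 = 3 + j)
U = 136
N(c, K) = (10 + c - K)² (N(c, K) = ((3 + c) + (7 - K))² = (10 + c - K)²)
N(-18, -8) + 82*(-75 + U) = (10 - 18 - 1*(-8))² + 82*(-75 + 136) = (10 - 18 + 8)² + 82*61 = 0² + 5002 = 0 + 5002 = 5002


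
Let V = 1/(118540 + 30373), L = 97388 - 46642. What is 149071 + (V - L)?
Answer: 14641870726/148913 ≈ 98325.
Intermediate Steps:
L = 50746
V = 1/148913 ≈ 6.7153e-6
149071 + (V - L) = 149071 + (1/148913 - 1*50746) = 149071 + (1/148913 - 50746) = 149071 - 7556739097/148913 = 14641870726/148913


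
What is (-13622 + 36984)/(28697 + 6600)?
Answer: 23362/35297 ≈ 0.66187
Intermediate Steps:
(-13622 + 36984)/(28697 + 6600) = 23362/35297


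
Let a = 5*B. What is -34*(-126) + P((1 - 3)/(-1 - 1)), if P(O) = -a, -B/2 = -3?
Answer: 4254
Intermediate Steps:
B = 6 (B = -2*(-3) = 6)
a = 30 (a = 5*6 = 30)
P(O) = -30 (P(O) = -1*30 = -30)
-34*(-126) + P((1 - 3)/(-1 - 1)) = -34*(-126) - 30 = 4284 - 30 = 4254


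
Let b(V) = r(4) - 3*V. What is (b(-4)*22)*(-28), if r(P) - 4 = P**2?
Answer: -19712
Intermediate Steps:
r(P) = 4 + P**2
b(V) = 20 - 3*V (b(V) = (4 + 4**2) - 3*V = (4 + 16) - 3*V = 20 - 3*V)
(b(-4)*22)*(-28) = ((20 - 3*(-4))*22)*(-28) = ((20 + 12)*22)*(-28) = (32*22)*(-28) = 704*(-28) = -19712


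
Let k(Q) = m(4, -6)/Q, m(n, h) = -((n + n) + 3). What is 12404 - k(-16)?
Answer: 198453/16 ≈ 12403.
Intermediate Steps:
m(n, h) = -3 - 2*n (m(n, h) = -(2*n + 3) = -(3 + 2*n) = -3 - 2*n)
k(Q) = -11/Q (k(Q) = (-3 - 2*4)/Q = (-3 - 8)/Q = -11/Q)
12404 - k(-16) = 12404 - (-11)/(-16) = 12404 - (-11)*(-1)/16 = 12404 - 1*11/16 = 12404 - 11/16 = 198453/16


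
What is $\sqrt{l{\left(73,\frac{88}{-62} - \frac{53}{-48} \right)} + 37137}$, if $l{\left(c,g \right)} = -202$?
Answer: $\sqrt{36935} \approx 192.18$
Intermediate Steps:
$\sqrt{l{\left(73,\frac{88}{-62} - \frac{53}{-48} \right)} + 37137} = \sqrt{-202 + 37137} = \sqrt{36935}$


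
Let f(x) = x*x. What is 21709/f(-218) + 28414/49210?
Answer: 1209323413/1169328020 ≈ 1.0342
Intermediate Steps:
f(x) = x**2
21709/f(-218) + 28414/49210 = 21709/((-218)**2) + 28414/49210 = 21709/47524 + 28414*(1/49210) = 21709*(1/47524) + 14207/24605 = 21709/47524 + 14207/24605 = 1209323413/1169328020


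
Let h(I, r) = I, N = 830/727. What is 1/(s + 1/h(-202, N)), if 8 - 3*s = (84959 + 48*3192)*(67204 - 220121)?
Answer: 606/7357043309563 ≈ 8.2370e-11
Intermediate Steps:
N = 830/727 (N = 830*(1/727) = 830/727 ≈ 1.1417)
s = 36421006483/3 (s = 8/3 - (84959 + 48*3192)*(67204 - 220121)/3 = 8/3 - (84959 + 153216)*(-152917)/3 = 8/3 - 238175*(-152917)/3 = 8/3 - ⅓*(-36421006475) = 8/3 + 36421006475/3 = 36421006483/3 ≈ 1.2140e+10)
1/(s + 1/h(-202, N)) = 1/(36421006483/3 + 1/(-202)) = 1/(36421006483/3 - 1/202) = 1/(7357043309563/606) = 606/7357043309563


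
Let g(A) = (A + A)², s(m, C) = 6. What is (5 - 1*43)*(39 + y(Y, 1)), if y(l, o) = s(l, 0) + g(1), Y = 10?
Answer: -1862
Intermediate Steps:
g(A) = 4*A² (g(A) = (2*A)² = 4*A²)
y(l, o) = 10 (y(l, o) = 6 + 4*1² = 6 + 4*1 = 6 + 4 = 10)
(5 - 1*43)*(39 + y(Y, 1)) = (5 - 1*43)*(39 + 10) = (5 - 43)*49 = -38*49 = -1862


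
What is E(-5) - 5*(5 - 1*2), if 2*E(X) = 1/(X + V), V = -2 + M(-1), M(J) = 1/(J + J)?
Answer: -226/15 ≈ -15.067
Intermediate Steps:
M(J) = 1/(2*J)
V = -5/2 (V = -2 + (½)/(-1) = -2 + (½)*(-1) = -2 - ½ = -5/2 ≈ -2.5000)
E(X) = 1/(2*(-5/2 + X)) (E(X) = 1/(2*(X - 5/2)) = 1/(2*(-5/2 + X)))
E(-5) - 5*(5 - 1*2) = 1/(-5 + 2*(-5)) - 5*(5 - 1*2) = 1/(-5 - 10) - 5*(5 - 2) = 1/(-15) - 5*3 = -1/15 - 15 = -226/15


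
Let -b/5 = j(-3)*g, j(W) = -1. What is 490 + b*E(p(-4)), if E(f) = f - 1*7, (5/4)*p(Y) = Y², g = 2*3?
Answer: 664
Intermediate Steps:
g = 6
p(Y) = 4*Y²/5
E(f) = -7 + f (E(f) = f - 7 = -7 + f)
b = 30 (b = -(-5)*6 = -5*(-6) = 30)
490 + b*E(p(-4)) = 490 + 30*(-7 + (⅘)*(-4)²) = 490 + 30*(-7 + (⅘)*16) = 490 + 30*(-7 + 64/5) = 490 + 30*(29/5) = 490 + 174 = 664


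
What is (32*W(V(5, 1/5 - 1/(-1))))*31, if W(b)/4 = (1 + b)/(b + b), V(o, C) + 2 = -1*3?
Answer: 7936/5 ≈ 1587.2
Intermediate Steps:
V(o, C) = -5 (V(o, C) = -2 - 1*3 = -2 - 3 = -5)
W(b) = 2*(1 + b)/b (W(b) = 4*((1 + b)/(b + b)) = 4*((1 + b)/((2*b))) = 4*((1 + b)*(1/(2*b))) = 4*((1 + b)/(2*b)) = 2*(1 + b)/b)
(32*W(V(5, 1/5 - 1/(-1))))*31 = (32*(2 + 2/(-5)))*31 = (32*(2 + 2*(-⅕)))*31 = (32*(2 - ⅖))*31 = (32*(8/5))*31 = (256/5)*31 = 7936/5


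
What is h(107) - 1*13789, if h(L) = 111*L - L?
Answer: -2019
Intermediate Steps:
h(L) = 110*L
h(107) - 1*13789 = 110*107 - 1*13789 = 11770 - 13789 = -2019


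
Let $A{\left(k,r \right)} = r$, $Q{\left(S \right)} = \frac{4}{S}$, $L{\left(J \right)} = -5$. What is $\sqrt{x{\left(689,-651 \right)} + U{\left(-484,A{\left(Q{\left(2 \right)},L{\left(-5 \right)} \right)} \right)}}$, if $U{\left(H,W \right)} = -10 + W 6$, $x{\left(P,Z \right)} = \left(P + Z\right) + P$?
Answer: $\sqrt{687} \approx 26.211$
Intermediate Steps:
$x{\left(P,Z \right)} = Z + 2 P$
$U{\left(H,W \right)} = -10 + 6 W$
$\sqrt{x{\left(689,-651 \right)} + U{\left(-484,A{\left(Q{\left(2 \right)},L{\left(-5 \right)} \right)} \right)}} = \sqrt{\left(-651 + 2 \cdot 689\right) + \left(-10 + 6 \left(-5\right)\right)} = \sqrt{\left(-651 + 1378\right) - 40} = \sqrt{727 - 40} = \sqrt{687}$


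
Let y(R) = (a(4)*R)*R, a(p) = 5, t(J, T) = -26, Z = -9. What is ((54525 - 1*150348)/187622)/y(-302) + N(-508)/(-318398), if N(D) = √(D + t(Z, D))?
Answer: -95823/85559384440 - I*√534/318398 ≈ -1.12e-6 - 7.2577e-5*I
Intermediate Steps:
y(R) = 5*R² (y(R) = (5*R)*R = 5*R²)
N(D) = √(-26 + D) (N(D) = √(D - 26) = √(-26 + D))
((54525 - 1*150348)/187622)/y(-302) + N(-508)/(-318398) = ((54525 - 1*150348)/187622)/((5*(-302)²)) + √(-26 - 508)/(-318398) = ((54525 - 150348)*(1/187622))/((5*91204)) + √(-534)*(-1/318398) = -95823*1/187622/456020 + (I*√534)*(-1/318398) = -95823/187622*1/456020 - I*√534/318398 = -95823/85559384440 - I*√534/318398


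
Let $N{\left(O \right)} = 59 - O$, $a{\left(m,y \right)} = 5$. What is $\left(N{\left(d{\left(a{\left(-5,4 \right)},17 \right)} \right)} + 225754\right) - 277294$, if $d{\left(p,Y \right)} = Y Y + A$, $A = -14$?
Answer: $-51756$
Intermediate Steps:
$d{\left(p,Y \right)} = -14 + Y^{2}$ ($d{\left(p,Y \right)} = Y Y - 14 = Y^{2} - 14 = -14 + Y^{2}$)
$\left(N{\left(d{\left(a{\left(-5,4 \right)},17 \right)} \right)} + 225754\right) - 277294 = \left(\left(59 - \left(-14 + 17^{2}\right)\right) + 225754\right) - 277294 = \left(\left(59 - \left(-14 + 289\right)\right) + 225754\right) - 277294 = \left(\left(59 - 275\right) + 225754\right) - 277294 = \left(-216 + 225754\right) - 277294 = 225538 - 277294 = -51756$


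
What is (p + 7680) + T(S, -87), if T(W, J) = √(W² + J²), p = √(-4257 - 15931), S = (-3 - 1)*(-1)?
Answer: 7680 + √7585 + 14*I*√103 ≈ 7767.1 + 142.08*I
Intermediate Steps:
S = 4 (S = -4*(-1) = 4)
p = 14*I*√103 (p = √(-20188) = 14*I*√103 ≈ 142.08*I)
T(W, J) = √(J² + W²)
(p + 7680) + T(S, -87) = (14*I*√103 + 7680) + √((-87)² + 4²) = (7680 + 14*I*√103) + √(7569 + 16) = (7680 + 14*I*√103) + √7585 = 7680 + √7585 + 14*I*√103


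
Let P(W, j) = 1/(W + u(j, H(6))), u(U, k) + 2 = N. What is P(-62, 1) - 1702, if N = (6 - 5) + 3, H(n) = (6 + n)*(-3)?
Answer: -102121/60 ≈ -1702.0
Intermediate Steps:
H(n) = -18 - 3*n
N = 4 (N = 1 + 3 = 4)
u(U, k) = 2 (u(U, k) = -2 + 4 = 2)
P(W, j) = 1/(2 + W) (P(W, j) = 1/(W + 2) = 1/(2 + W))
P(-62, 1) - 1702 = 1/(2 - 62) - 1702 = 1/(-60) - 1702 = -1/60 - 1702 = -102121/60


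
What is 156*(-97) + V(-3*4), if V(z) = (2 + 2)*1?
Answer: -15128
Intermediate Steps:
V(z) = 4 (V(z) = 4*1 = 4)
156*(-97) + V(-3*4) = 156*(-97) + 4 = -15132 + 4 = -15128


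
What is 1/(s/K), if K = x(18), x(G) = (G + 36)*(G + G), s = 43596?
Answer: 54/1211 ≈ 0.044591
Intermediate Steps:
x(G) = 2*G*(36 + G) (x(G) = (36 + G)*(2*G) = 2*G*(36 + G))
K = 1944 (K = 2*18*(36 + 18) = 2*18*54 = 1944)
1/(s/K) = 1/(43596/1944) = 1/(43596*(1/1944)) = 1/(1211/54) = 54/1211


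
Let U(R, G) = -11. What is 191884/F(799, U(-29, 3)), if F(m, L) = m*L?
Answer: -17444/799 ≈ -21.832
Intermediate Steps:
F(m, L) = L*m
191884/F(799, U(-29, 3)) = 191884/((-11*799)) = 191884/(-8789) = 191884*(-1/8789) = -17444/799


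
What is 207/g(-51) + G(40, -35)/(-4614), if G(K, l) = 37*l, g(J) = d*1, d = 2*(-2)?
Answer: -474959/9228 ≈ -51.469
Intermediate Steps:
d = -4
g(J) = -4 (g(J) = -4*1 = -4)
207/g(-51) + G(40, -35)/(-4614) = 207/(-4) + (37*(-35))/(-4614) = 207*(-¼) - 1295*(-1/4614) = -207/4 + 1295/4614 = -474959/9228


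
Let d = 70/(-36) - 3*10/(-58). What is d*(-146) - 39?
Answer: 44206/261 ≈ 169.37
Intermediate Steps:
d = -745/522 (d = 70*(-1/36) - 30*(-1/58) = -35/18 + 15/29 = -745/522 ≈ -1.4272)
d*(-146) - 39 = -745/522*(-146) - 39 = 54385/261 - 39 = 44206/261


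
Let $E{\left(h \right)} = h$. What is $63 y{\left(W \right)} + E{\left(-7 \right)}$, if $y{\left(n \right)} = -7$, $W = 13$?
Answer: $-448$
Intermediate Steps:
$63 y{\left(W \right)} + E{\left(-7 \right)} = 63 \left(-7\right) - 7 = -441 - 7 = -448$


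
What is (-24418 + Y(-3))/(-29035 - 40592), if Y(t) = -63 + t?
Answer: 24484/69627 ≈ 0.35164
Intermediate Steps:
(-24418 + Y(-3))/(-29035 - 40592) = (-24418 + (-63 - 3))/(-29035 - 40592) = (-24418 - 66)/(-69627) = -24484*(-1/69627) = 24484/69627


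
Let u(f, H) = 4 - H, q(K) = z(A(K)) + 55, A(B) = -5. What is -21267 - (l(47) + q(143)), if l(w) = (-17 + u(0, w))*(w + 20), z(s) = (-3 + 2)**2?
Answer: -17303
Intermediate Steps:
z(s) = 1 (z(s) = (-1)**2 = 1)
q(K) = 56 (q(K) = 1 + 55 = 56)
l(w) = (-13 - w)*(20 + w) (l(w) = (-17 + (4 - w))*(w + 20) = (-13 - w)*(20 + w))
-21267 - (l(47) + q(143)) = -21267 - ((-260 - 1*47**2 - 33*47) + 56) = -21267 - ((-260 - 1*2209 - 1551) + 56) = -21267 - ((-260 - 2209 - 1551) + 56) = -21267 - (-4020 + 56) = -21267 - 1*(-3964) = -21267 + 3964 = -17303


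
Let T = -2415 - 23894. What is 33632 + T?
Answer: 7323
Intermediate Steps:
T = -26309
33632 + T = 33632 - 26309 = 7323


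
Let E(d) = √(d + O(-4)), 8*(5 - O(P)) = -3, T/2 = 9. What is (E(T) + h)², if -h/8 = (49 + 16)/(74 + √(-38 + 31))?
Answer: (-153920 + 5483*√374 + 2080*I*√7)²/481012624 ≈ 4.7038 - 1.0957*I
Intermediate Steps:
T = 18 (T = 2*9 = 18)
O(P) = 43/8 (O(P) = 5 - ⅛*(-3) = 5 + 3/8 = 43/8)
E(d) = √(43/8 + d) (E(d) = √(d + 43/8) = √(43/8 + d))
h = -520/(74 + I*√7) (h = -8*(49 + 16)/(74 + √(-38 + 31)) = -520/(74 + √(-7)) = -520/(74 + I*√7) ≈ -7.0181 + 0.25092*I)
(E(T) + h)² = (√(86 + 16*18)/4 + (-38480/5483 + 520*I*√7/5483))² = (√(86 + 288)/4 + (-38480/5483 + 520*I*√7/5483))² = (√374/4 + (-38480/5483 + 520*I*√7/5483))² = (-38480/5483 + √374/4 + 520*I*√7/5483)²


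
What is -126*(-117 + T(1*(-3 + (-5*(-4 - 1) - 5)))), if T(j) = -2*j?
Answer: 19026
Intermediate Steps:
-126*(-117 + T(1*(-3 + (-5*(-4 - 1) - 5)))) = -126*(-117 - 2*(-3 + (-5*(-4 - 1) - 5))) = -126*(-117 - 2*(-3 + (-5*(-5) - 5))) = -126*(-117 - 2*(-3 + (25 - 5))) = -126*(-117 - 2*(-3 + 20)) = -126*(-117 - 2*17) = -126*(-117 - 34) = -126*(-151) = 19026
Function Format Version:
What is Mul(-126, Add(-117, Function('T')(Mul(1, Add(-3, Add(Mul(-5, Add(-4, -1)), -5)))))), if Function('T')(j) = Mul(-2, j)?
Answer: 19026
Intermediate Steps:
Mul(-126, Add(-117, Function('T')(Mul(1, Add(-3, Add(Mul(-5, Add(-4, -1)), -5)))))) = Mul(-126, Add(-117, Mul(-2, Mul(1, Add(-3, Add(Mul(-5, Add(-4, -1)), -5)))))) = Mul(-126, Add(-117, Mul(-2, Mul(1, Add(-3, Add(Mul(-5, -5), -5)))))) = Mul(-126, Add(-117, Mul(-2, Mul(1, Add(-3, Add(25, -5)))))) = Mul(-126, Add(-117, Mul(-2, Mul(1, Add(-3, 20))))) = Mul(-126, Add(-117, Mul(-2, Mul(1, 17)))) = Mul(-126, Add(-117, Mul(-2, 17))) = Mul(-126, Add(-117, -34)) = Mul(-126, -151) = 19026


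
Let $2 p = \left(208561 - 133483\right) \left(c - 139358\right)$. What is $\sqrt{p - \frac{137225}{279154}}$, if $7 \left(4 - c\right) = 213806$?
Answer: $\frac{i \sqrt{24353087320212993299762}}{1954078} \approx 79861.0 i$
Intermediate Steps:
$c = - \frac{213778}{7}$ ($c = 4 - \frac{213806}{7} = - \frac{213778}{7} \approx -30540.0$)
$p = - \frac{44644532076}{7}$ ($p = \frac{\left(208561 - 133483\right) \left(- \frac{213778}{7} - 139358\right)}{2} = \frac{75078 \left(- \frac{1189284}{7}\right)}{2} = \frac{1}{2} \left(- \frac{89289064152}{7}\right) = - \frac{44644532076}{7} \approx -6.3778 \cdot 10^{9}$)
$\sqrt{p - \frac{137225}{279154}} = \sqrt{- \frac{44644532076}{7} - \frac{137225}{279154}} = \sqrt{- \frac{12462699708104279}{1954078}} = \frac{i \sqrt{24353087320212993299762}}{1954078}$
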